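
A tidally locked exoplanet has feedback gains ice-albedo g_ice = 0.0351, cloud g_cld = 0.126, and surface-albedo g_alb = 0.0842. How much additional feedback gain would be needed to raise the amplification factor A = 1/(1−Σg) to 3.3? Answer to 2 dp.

Current total gain = 0.2453.
Target gain for A = 3.3: g* = 1 − 1/3.3 = 0.697.
Additional gain needed = 0.697 − 0.2453 = 0.45.

0.45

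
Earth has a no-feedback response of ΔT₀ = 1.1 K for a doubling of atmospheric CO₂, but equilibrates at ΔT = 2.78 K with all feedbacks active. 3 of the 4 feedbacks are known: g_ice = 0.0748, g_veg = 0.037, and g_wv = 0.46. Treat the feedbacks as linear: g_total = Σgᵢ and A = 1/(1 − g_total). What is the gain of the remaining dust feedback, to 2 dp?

0.03

Amplification A = ΔT/ΔT₀ = 2.78/1.1 = 2.527.
Total gain g = 1 − 1/A = 1 − 1/2.527 = 0.6043.
Known gains sum to 0.0748 + 0.037 + 0.46 = 0.5718.
g_dust = 0.6043 − 0.5718 = 0.03.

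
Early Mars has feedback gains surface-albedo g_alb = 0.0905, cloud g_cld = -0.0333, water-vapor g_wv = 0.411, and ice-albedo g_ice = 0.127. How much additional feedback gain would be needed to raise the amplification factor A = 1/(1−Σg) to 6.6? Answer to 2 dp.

0.25

Current total gain = 0.5952.
Target gain for A = 6.6: g* = 1 − 1/6.6 = 0.8485.
Additional gain needed = 0.8485 − 0.5952 = 0.25.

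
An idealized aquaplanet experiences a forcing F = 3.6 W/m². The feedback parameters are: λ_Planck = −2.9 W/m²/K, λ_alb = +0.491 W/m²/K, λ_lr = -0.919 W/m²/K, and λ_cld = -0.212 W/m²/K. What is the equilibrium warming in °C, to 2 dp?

Net feedback parameter λ = (−2.9) + (+0.491) + (-0.919) + (-0.212) = -3.54 W/m²/K.
ΔT = −F/λ = −3.6/(-3.54) = 1.02 °C.

1.02 °C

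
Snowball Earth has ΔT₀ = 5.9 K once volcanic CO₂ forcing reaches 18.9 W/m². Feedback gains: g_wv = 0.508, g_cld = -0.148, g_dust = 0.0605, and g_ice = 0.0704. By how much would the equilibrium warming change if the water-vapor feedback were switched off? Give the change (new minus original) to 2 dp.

Original: g = 0.4909, ΔT = 5.9/(1−0.4909) = 11.5891 K.
Without water-vapor: g' = -0.0171, ΔT' = 5.9/(1+0.0171) = 5.8008 K.
Change = 5.8008 − 11.5891 = -5.79 K.

-5.79 K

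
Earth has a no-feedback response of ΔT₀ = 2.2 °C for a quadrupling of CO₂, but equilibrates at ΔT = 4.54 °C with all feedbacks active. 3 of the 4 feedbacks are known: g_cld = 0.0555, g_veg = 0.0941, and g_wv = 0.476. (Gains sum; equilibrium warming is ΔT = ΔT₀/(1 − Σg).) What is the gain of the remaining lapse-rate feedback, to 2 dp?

Amplification A = ΔT/ΔT₀ = 4.54/2.2 = 2.064.
Total gain g = 1 − 1/A = 1 − 1/2.064 = 0.5155.
Known gains sum to 0.0555 + 0.0941 + 0.476 = 0.6256.
g_lr = 0.5155 − 0.6256 = -0.11.

-0.11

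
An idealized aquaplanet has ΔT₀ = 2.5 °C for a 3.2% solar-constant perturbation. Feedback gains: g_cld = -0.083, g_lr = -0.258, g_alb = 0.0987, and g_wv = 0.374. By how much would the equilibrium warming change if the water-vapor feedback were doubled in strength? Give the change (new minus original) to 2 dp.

Original: g = 0.1317, ΔT = 2.5/(1−0.1317) = 2.8792 °C.
With doubled water-vapor: g' = 0.5057, ΔT' = 2.5/(1−0.5057) = 5.0577 °C.
Change = 5.0577 − 2.8792 = 2.18 °C.

2.18 °C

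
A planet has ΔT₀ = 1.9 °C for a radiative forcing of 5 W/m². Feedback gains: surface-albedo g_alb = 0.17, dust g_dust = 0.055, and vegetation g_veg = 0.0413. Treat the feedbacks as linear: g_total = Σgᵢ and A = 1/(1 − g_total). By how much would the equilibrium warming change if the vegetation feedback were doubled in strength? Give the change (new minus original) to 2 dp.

0.15 °C

Original: g = 0.2663, ΔT = 1.9/(1−0.2663) = 2.5896 °C.
With doubled vegetation: g' = 0.3076, ΔT' = 1.9/(1−0.3076) = 2.7441 °C.
Change = 2.7441 − 2.5896 = 0.15 °C.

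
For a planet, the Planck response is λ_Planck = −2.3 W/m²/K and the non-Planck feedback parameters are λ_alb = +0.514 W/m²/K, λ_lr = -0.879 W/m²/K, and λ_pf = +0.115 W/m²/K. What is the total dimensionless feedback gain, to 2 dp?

Convert to gains: g_alb = 0.514/2.3 = 0.2235; g_lr = -0.879/2.3 = -0.3822; g_pf = 0.115/2.3 = 0.05.
Total gain g = -0.1087.

-0.11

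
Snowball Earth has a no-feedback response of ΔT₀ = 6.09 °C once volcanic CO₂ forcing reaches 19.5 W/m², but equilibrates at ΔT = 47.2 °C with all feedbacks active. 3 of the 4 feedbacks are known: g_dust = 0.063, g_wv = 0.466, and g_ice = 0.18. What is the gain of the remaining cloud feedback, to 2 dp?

Amplification A = ΔT/ΔT₀ = 47.2/6.09 = 7.75.
Total gain g = 1 − 1/A = 1 − 1/7.75 = 0.871.
Known gains sum to 0.063 + 0.466 + 0.18 = 0.709.
g_cld = 0.871 − 0.709 = 0.16.

0.16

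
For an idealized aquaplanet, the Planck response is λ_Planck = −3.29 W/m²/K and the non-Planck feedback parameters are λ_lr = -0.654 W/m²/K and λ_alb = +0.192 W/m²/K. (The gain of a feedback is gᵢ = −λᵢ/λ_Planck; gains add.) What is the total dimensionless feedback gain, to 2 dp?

-0.14

Convert to gains: g_lr = -0.654/3.29 = -0.1988; g_alb = 0.192/3.29 = 0.05836.
Total gain g = -0.14044.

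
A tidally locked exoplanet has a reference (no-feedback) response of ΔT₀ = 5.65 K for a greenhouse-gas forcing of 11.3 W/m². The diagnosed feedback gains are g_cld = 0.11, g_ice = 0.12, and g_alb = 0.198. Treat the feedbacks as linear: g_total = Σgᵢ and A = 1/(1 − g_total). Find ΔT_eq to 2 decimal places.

Total gain g = 0.11 + 0.12 + 0.198 = 0.428.
Amplification A = 1/(1 − 0.428) = 1.748.
ΔT = 5.65 × 1.748 = 9.88 K.

9.88 K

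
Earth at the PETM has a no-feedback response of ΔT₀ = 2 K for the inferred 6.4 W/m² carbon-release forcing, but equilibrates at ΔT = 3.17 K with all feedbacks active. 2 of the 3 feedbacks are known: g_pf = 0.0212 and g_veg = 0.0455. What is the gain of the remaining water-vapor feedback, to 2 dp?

0.30

Amplification A = ΔT/ΔT₀ = 3.17/2 = 1.585.
Total gain g = 1 − 1/A = 1 − 1/1.585 = 0.3691.
Known gains sum to 0.0212 + 0.0455 = 0.0667.
g_wv = 0.3691 − 0.0667 = 0.30.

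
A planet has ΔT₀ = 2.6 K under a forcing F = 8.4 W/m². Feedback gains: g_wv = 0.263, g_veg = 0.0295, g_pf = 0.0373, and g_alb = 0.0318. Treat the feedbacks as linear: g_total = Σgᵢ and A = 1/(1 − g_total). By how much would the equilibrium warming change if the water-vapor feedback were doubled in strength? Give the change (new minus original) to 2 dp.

2.85 K

Original: g = 0.3616, ΔT = 2.6/(1−0.3616) = 4.0727 K.
With doubled water-vapor: g' = 0.6246, ΔT' = 2.6/(1−0.6246) = 6.9259 K.
Change = 6.9259 − 4.0727 = 2.85 K.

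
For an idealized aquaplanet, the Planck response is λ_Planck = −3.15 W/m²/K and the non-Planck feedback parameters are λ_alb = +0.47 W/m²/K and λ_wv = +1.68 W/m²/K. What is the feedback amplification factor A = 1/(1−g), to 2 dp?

Convert to gains: g_alb = 0.47/3.15 = 0.1492; g_wv = 1.68/3.15 = 0.5333.
Total gain g = 0.6825.
A = 1/(1 − 0.6825) = 3.15.

3.15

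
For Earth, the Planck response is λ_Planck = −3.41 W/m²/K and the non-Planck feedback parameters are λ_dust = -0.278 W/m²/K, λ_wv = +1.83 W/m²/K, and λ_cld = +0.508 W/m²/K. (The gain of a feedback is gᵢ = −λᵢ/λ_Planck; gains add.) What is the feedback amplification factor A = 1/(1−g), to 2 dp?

2.53

Convert to gains: g_dust = -0.278/3.41 = -0.08152; g_wv = 1.83/3.41 = 0.5367; g_cld = 0.508/3.41 = 0.149.
Total gain g = 0.60418.
A = 1/(1 − 0.60418) = 2.53.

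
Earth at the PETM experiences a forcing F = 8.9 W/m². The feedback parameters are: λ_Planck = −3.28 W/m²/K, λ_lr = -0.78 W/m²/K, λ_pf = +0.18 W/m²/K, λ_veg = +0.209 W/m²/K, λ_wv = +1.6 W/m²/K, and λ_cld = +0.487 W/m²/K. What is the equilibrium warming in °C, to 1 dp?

5.6 °C

Net feedback parameter λ = (−3.28) + (-0.78) + (+0.18) + (+0.209) + (+1.6) + (+0.487) = -1.584 W/m²/K.
ΔT = −F/λ = −8.9/(-1.584) = 5.6 °C.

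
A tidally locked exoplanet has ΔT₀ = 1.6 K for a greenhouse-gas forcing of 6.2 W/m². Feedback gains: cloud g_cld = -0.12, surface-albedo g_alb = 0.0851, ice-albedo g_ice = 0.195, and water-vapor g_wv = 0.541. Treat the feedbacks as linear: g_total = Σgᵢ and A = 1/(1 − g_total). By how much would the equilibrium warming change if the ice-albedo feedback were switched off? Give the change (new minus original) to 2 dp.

Original: g = 0.7011, ΔT = 1.6/(1−0.7011) = 5.3530 K.
Without ice-albedo: g' = 0.5061, ΔT' = 1.6/(1−0.5061) = 3.2395 K.
Change = 3.2395 − 5.3530 = -2.11 K.

-2.11 K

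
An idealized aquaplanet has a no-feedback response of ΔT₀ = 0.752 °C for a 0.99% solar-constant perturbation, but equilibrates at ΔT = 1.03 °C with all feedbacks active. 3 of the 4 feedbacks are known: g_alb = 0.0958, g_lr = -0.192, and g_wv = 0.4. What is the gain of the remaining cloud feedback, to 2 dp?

Amplification A = ΔT/ΔT₀ = 1.03/0.752 = 1.37.
Total gain g = 1 − 1/A = 1 − 1/1.37 = 0.2701.
Known gains sum to 0.0958 − 0.192 + 0.4 = 0.3038.
g_cld = 0.2701 − 0.3038 = -0.03.

-0.03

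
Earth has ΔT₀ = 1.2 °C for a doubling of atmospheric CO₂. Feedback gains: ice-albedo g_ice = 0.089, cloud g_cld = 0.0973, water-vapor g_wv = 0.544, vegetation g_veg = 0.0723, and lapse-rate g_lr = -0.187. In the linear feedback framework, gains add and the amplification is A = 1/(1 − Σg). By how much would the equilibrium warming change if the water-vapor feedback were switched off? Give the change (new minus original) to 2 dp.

Original: g = 0.6156, ΔT = 1.2/(1−0.6156) = 3.1217 °C.
Without water-vapor: g' = 0.0716, ΔT' = 1.2/(1−0.0716) = 1.2925 °C.
Change = 1.2925 − 3.1217 = -1.83 °C.

-1.83 °C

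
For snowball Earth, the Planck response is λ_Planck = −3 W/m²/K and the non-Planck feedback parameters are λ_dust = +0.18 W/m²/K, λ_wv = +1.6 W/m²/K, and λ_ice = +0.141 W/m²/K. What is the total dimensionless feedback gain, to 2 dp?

Convert to gains: g_dust = 0.18/3 = 0.06; g_wv = 1.6/3 = 0.5333; g_ice = 0.141/3 = 0.047.
Total gain g = 0.6403.

0.64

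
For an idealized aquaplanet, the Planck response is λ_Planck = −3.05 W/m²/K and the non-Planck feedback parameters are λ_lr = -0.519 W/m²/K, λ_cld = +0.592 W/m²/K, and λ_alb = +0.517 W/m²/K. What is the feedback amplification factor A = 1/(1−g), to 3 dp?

Convert to gains: g_lr = -0.519/3.05 = -0.1702; g_cld = 0.592/3.05 = 0.1941; g_alb = 0.517/3.05 = 0.1695.
Total gain g = 0.1934.
A = 1/(1 − 0.1934) = 1.240.

1.240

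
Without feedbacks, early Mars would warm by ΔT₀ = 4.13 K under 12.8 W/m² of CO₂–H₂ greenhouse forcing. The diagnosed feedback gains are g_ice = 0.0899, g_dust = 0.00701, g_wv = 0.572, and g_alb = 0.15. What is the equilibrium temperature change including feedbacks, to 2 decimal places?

22.81 K

Total gain g = 0.0899 + 0.00701 + 0.572 + 0.15 = 0.81891.
Amplification A = 1/(1 − 0.81891) = 5.522.
ΔT = 4.13 × 5.522 = 22.81 K.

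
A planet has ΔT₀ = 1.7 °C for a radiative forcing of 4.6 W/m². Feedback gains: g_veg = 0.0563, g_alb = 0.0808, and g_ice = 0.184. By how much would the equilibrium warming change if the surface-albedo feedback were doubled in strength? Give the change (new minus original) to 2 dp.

0.34 °C

Original: g = 0.3211, ΔT = 1.7/(1−0.3211) = 2.5041 °C.
With doubled surface-albedo: g' = 0.4019, ΔT' = 1.7/(1−0.4019) = 2.8423 °C.
Change = 2.8423 − 2.5041 = 0.34 °C.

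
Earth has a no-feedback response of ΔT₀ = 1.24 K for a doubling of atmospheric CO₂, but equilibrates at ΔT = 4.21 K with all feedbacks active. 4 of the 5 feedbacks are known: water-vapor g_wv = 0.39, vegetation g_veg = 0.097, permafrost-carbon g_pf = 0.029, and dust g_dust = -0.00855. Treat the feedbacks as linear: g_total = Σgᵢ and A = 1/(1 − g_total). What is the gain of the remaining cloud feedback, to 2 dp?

Amplification A = ΔT/ΔT₀ = 4.21/1.24 = 3.395.
Total gain g = 1 − 1/A = 1 − 1/3.395 = 0.7054.
Known gains sum to 0.39 + 0.097 + 0.029 − 0.00855 = 0.50745.
g_cld = 0.7054 − 0.50745 = 0.20.

0.20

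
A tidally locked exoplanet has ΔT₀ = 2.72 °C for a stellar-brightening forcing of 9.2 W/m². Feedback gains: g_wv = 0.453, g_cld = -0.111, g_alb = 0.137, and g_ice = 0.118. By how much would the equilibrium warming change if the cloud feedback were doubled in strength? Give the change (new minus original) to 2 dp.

Original: g = 0.597, ΔT = 2.72/(1−0.597) = 6.7494 °C.
With doubled cloud: g' = 0.486, ΔT' = 2.72/(1−0.486) = 5.2918 °C.
Change = 5.2918 − 6.7494 = -1.46 °C.

-1.46 °C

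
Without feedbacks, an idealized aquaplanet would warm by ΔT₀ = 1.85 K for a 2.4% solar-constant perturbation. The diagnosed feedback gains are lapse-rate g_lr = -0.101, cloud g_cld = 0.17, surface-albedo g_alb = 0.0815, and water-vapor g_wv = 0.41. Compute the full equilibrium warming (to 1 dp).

4.2 K

Total gain g = -0.101 + 0.17 + 0.0815 + 0.41 = 0.5605.
Amplification A = 1/(1 − 0.5605) = 2.275.
ΔT = 1.85 × 2.275 = 4.2 K.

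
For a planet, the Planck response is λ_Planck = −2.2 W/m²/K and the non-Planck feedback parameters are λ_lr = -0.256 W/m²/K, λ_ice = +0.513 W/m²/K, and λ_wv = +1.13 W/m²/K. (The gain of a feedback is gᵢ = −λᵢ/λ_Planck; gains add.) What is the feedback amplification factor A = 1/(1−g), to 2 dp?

2.71

Convert to gains: g_lr = -0.256/2.2 = -0.1164; g_ice = 0.513/2.2 = 0.2332; g_wv = 1.13/2.2 = 0.5136.
Total gain g = 0.6304.
A = 1/(1 − 0.6304) = 2.71.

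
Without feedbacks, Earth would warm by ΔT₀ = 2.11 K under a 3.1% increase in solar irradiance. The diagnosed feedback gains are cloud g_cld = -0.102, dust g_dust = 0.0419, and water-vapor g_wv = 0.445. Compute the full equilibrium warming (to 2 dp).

3.43 K

Total gain g = -0.102 + 0.0419 + 0.445 = 0.3849.
Amplification A = 1/(1 − 0.3849) = 1.626.
ΔT = 2.11 × 1.626 = 3.43 K.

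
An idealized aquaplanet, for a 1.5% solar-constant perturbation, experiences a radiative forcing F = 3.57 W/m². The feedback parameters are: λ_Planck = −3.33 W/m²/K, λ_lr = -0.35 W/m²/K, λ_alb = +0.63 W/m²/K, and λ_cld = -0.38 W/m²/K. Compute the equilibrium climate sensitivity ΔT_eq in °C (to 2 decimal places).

1.04 °C

Net feedback parameter λ = (−3.33) + (-0.35) + (+0.63) + (-0.38) = -3.43 W/m²/K.
ΔT = −F/λ = −3.57/(-3.43) = 1.04 °C.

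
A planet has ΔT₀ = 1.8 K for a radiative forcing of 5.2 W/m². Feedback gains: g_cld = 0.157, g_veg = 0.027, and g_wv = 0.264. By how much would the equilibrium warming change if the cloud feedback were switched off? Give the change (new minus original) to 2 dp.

-0.72 K

Original: g = 0.448, ΔT = 1.8/(1−0.448) = 3.2609 K.
Without cloud: g' = 0.291, ΔT' = 1.8/(1−0.291) = 2.5388 K.
Change = 2.5388 − 3.2609 = -0.72 K.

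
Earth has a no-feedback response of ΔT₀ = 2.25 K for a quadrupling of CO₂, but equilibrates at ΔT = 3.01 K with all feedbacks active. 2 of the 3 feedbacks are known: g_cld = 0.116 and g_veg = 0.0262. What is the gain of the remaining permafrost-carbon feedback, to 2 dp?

0.11

Amplification A = ΔT/ΔT₀ = 3.01/2.25 = 1.338.
Total gain g = 1 − 1/A = 1 − 1/1.338 = 0.2526.
Known gains sum to 0.116 + 0.0262 = 0.1422.
g_pf = 0.2526 − 0.1422 = 0.11.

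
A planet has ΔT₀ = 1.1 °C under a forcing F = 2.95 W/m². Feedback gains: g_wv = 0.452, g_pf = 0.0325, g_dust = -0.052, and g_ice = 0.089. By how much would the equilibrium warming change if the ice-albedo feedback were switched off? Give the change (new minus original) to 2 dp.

-0.36 °C

Original: g = 0.5215, ΔT = 1.1/(1−0.5215) = 2.2989 °C.
Without ice-albedo: g' = 0.4325, ΔT' = 1.1/(1−0.4325) = 1.9383 °C.
Change = 1.9383 − 2.2989 = -0.36 °C.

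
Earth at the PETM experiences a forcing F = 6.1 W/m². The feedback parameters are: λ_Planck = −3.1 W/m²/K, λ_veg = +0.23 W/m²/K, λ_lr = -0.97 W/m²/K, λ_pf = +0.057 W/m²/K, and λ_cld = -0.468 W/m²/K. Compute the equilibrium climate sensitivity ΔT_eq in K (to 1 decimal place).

Net feedback parameter λ = (−3.1) + (+0.23) + (-0.97) + (+0.057) + (-0.468) = -4.251 W/m²/K.
ΔT = −F/λ = −6.1/(-4.251) = 1.4 K.

1.4 K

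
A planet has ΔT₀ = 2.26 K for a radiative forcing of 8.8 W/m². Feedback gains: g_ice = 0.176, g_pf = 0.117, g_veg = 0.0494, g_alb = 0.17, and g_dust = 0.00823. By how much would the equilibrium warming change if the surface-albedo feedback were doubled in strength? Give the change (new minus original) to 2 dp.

Original: g = 0.52063, ΔT = 2.26/(1−0.52063) = 4.7145 K.
With doubled surface-albedo: g' = 0.69063, ΔT' = 2.26/(1−0.69063) = 7.3052 K.
Change = 7.3052 − 4.7145 = 2.59 K.

2.59 K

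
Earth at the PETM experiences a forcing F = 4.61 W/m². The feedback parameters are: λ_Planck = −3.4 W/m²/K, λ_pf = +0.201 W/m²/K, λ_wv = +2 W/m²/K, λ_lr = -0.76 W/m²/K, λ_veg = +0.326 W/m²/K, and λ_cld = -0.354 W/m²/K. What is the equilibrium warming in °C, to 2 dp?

Net feedback parameter λ = (−3.4) + (+0.201) + (+2) + (-0.76) + (+0.326) + (-0.354) = -1.987 W/m²/K.
ΔT = −F/λ = −4.61/(-1.987) = 2.32 °C.

2.32 °C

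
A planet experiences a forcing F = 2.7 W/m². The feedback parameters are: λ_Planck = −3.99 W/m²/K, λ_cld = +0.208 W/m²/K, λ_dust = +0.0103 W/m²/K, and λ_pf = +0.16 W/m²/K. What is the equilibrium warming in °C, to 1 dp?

Net feedback parameter λ = (−3.99) + (+0.208) + (+0.0103) + (+0.16) = -3.6117 W/m²/K.
ΔT = −F/λ = −2.7/(-3.6117) = 0.7 °C.

0.7 °C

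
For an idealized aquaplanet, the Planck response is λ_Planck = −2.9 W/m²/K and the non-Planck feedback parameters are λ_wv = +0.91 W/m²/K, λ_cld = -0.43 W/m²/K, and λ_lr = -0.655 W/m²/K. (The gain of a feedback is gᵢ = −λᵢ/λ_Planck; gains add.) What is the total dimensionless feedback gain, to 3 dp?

Convert to gains: g_wv = 0.91/2.9 = 0.3138; g_cld = -0.43/2.9 = -0.1483; g_lr = -0.655/2.9 = -0.2259.
Total gain g = -0.0604.

-0.060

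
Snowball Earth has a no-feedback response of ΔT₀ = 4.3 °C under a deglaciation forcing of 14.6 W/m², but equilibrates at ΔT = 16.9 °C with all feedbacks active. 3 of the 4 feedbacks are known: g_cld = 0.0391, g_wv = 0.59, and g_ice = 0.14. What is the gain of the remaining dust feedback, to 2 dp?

-0.02

Amplification A = ΔT/ΔT₀ = 16.9/4.3 = 3.93.
Total gain g = 1 − 1/A = 1 − 1/3.93 = 0.7455.
Known gains sum to 0.0391 + 0.59 + 0.14 = 0.7691.
g_dust = 0.7455 − 0.7691 = -0.02.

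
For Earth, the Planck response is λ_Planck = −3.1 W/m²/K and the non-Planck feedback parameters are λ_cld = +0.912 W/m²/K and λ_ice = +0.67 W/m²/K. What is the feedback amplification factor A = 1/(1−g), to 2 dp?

2.04

Convert to gains: g_cld = 0.912/3.1 = 0.2942; g_ice = 0.67/3.1 = 0.2161.
Total gain g = 0.5103.
A = 1/(1 − 0.5103) = 2.04.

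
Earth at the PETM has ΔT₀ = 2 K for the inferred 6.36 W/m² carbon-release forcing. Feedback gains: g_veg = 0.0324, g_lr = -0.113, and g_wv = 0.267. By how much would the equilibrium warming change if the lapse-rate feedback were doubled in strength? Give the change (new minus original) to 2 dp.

Original: g = 0.1864, ΔT = 2/(1−0.1864) = 2.4582 K.
With doubled lapse-rate: g' = 0.0734, ΔT' = 2/(1−0.0734) = 2.1584 K.
Change = 2.1584 − 2.4582 = -0.30 K.

-0.30 K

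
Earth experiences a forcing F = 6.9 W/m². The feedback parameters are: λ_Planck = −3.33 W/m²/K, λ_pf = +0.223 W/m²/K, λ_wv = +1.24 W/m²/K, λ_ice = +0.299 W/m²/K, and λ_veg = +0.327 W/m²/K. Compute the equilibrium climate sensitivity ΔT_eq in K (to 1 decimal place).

Net feedback parameter λ = (−3.33) + (+0.223) + (+1.24) + (+0.299) + (+0.327) = -1.241 W/m²/K.
ΔT = −F/λ = −6.9/(-1.241) = 5.6 K.

5.6 K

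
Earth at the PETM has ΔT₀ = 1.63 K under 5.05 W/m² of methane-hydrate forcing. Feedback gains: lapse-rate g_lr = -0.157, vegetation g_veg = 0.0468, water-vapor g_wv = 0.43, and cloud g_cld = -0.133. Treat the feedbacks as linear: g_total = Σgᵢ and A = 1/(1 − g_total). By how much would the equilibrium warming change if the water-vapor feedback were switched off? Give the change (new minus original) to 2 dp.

-0.69 K

Original: g = 0.1868, ΔT = 1.63/(1−0.1868) = 2.0044 K.
Without water-vapor: g' = -0.2432, ΔT' = 1.63/(1+0.2432) = 1.3111 K.
Change = 1.3111 − 2.0044 = -0.69 K.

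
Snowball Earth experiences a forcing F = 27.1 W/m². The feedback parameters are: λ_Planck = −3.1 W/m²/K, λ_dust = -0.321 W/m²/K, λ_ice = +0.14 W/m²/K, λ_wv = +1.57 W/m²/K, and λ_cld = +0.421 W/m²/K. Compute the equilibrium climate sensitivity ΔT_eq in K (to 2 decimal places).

Net feedback parameter λ = (−3.1) + (-0.321) + (+0.14) + (+1.57) + (+0.421) = -1.29 W/m²/K.
ΔT = −F/λ = −27.1/(-1.29) = 21.01 K.

21.01 K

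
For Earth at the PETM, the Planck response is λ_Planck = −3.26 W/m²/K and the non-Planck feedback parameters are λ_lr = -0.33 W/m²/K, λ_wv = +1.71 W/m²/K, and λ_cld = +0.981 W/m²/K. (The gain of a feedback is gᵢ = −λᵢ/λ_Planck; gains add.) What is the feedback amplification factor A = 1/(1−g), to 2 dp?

3.63

Convert to gains: g_lr = -0.33/3.26 = -0.1012; g_wv = 1.71/3.26 = 0.5245; g_cld = 0.981/3.26 = 0.3009.
Total gain g = 0.7242.
A = 1/(1 − 0.7242) = 3.63.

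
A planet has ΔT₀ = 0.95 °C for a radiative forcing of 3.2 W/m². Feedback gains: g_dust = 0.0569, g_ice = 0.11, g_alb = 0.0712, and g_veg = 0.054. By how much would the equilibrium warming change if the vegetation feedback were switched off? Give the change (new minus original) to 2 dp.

Original: g = 0.2921, ΔT = 0.95/(1−0.2921) = 1.3420 °C.
Without vegetation: g' = 0.2381, ΔT' = 0.95/(1−0.2381) = 1.2469 °C.
Change = 1.2469 − 1.3420 = -0.10 °C.

-0.10 °C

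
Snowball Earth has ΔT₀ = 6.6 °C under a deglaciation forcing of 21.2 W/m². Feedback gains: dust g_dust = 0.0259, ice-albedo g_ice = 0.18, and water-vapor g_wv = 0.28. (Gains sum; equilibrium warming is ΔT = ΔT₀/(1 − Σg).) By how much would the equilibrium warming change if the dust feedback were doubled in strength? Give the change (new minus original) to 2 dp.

0.68 °C

Original: g = 0.4859, ΔT = 6.6/(1−0.4859) = 12.8380 °C.
With doubled dust: g' = 0.5118, ΔT' = 6.6/(1−0.5118) = 13.5190 °C.
Change = 13.5190 − 12.8380 = 0.68 °C.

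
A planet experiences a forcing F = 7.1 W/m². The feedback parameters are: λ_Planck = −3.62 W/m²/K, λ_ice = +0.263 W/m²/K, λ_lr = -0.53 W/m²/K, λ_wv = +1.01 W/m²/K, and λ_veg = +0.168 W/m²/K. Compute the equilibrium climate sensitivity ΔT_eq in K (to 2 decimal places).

Net feedback parameter λ = (−3.62) + (+0.263) + (-0.53) + (+1.01) + (+0.168) = -2.709 W/m²/K.
ΔT = −F/λ = −7.1/(-2.709) = 2.62 K.

2.62 K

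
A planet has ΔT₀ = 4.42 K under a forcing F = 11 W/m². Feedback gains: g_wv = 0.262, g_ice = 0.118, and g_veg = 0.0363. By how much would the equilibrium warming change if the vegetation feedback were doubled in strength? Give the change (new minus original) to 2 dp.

0.50 K

Original: g = 0.4163, ΔT = 4.42/(1−0.4163) = 7.5724 K.
With doubled vegetation: g' = 0.4526, ΔT' = 4.42/(1−0.4526) = 8.0745 K.
Change = 8.0745 − 7.5724 = 0.50 K.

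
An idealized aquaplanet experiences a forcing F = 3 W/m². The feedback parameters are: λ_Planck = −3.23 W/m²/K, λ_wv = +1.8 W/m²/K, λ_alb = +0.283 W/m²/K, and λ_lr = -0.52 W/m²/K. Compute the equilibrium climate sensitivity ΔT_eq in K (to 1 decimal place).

Net feedback parameter λ = (−3.23) + (+1.8) + (+0.283) + (-0.52) = -1.667 W/m²/K.
ΔT = −F/λ = −3/(-1.667) = 1.8 K.

1.8 K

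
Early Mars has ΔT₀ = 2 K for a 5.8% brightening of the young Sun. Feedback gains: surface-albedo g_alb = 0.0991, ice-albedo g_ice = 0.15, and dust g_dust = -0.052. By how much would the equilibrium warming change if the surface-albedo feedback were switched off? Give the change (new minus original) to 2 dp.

Original: g = 0.1971, ΔT = 2/(1−0.1971) = 2.4910 K.
Without surface-albedo: g' = 0.098, ΔT' = 2/(1−0.098) = 2.2173 K.
Change = 2.2173 − 2.4910 = -0.27 K.

-0.27 K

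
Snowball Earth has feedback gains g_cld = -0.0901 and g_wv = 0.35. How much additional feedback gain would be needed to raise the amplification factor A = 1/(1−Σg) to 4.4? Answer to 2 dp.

0.51

Current total gain = 0.2599.
Target gain for A = 4.4: g* = 1 − 1/4.4 = 0.7727.
Additional gain needed = 0.7727 − 0.2599 = 0.51.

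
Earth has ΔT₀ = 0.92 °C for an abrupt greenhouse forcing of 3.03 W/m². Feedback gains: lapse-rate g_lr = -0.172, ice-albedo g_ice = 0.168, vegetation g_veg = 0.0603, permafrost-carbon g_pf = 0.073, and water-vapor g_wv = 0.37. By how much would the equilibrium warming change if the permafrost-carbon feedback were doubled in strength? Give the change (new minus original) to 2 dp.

Original: g = 0.4993, ΔT = 0.92/(1−0.4993) = 1.8374 °C.
With doubled permafrost-carbon: g' = 0.5723, ΔT' = 0.92/(1−0.5723) = 2.1510 °C.
Change = 2.1510 − 1.8374 = 0.31 °C.

0.31 °C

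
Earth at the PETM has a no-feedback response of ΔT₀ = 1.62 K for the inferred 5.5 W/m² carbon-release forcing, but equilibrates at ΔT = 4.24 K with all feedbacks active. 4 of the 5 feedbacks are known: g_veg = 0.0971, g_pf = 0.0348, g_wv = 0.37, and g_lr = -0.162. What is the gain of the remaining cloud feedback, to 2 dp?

0.28

Amplification A = ΔT/ΔT₀ = 4.24/1.62 = 2.617.
Total gain g = 1 − 1/A = 1 − 1/2.617 = 0.6179.
Known gains sum to 0.0971 + 0.0348 + 0.37 − 0.162 = 0.3399.
g_cld = 0.6179 − 0.3399 = 0.28.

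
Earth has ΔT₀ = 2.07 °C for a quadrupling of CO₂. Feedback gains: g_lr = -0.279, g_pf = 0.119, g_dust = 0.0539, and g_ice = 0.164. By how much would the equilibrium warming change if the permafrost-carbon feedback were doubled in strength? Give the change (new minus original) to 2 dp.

Original: g = 0.0579, ΔT = 2.07/(1−0.0579) = 2.1972 °C.
With doubled permafrost-carbon: g' = 0.1769, ΔT' = 2.07/(1−0.1769) = 2.5149 °C.
Change = 2.5149 − 2.1972 = 0.32 °C.

0.32 °C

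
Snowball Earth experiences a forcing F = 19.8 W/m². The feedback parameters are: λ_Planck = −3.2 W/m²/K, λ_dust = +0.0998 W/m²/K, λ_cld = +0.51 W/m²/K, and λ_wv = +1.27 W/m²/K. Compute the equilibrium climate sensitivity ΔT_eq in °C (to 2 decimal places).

15.00 °C

Net feedback parameter λ = (−3.2) + (+0.0998) + (+0.51) + (+1.27) = -1.3202 W/m²/K.
ΔT = −F/λ = −19.8/(-1.3202) = 15.00 °C.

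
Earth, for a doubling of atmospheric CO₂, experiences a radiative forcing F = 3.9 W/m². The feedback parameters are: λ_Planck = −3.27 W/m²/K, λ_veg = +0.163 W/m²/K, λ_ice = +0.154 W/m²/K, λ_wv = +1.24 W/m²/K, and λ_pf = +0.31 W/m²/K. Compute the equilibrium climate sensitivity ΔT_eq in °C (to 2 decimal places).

2.78 °C

Net feedback parameter λ = (−3.27) + (+0.163) + (+0.154) + (+1.24) + (+0.31) = -1.403 W/m²/K.
ΔT = −F/λ = −3.9/(-1.403) = 2.78 °C.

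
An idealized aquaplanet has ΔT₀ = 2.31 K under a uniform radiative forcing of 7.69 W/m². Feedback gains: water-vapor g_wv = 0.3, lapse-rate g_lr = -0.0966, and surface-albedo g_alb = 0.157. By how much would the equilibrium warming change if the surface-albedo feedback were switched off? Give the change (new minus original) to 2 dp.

-0.71 K

Original: g = 0.3604, ΔT = 2.31/(1−0.3604) = 3.6116 K.
Without surface-albedo: g' = 0.2034, ΔT' = 2.31/(1−0.2034) = 2.8998 K.
Change = 2.8998 − 3.6116 = -0.71 K.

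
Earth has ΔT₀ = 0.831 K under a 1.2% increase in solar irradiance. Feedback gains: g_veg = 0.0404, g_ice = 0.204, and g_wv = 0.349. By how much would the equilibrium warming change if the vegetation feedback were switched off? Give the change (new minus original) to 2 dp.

Original: g = 0.5934, ΔT = 0.831/(1−0.5934) = 2.0438 K.
Without vegetation: g' = 0.553, ΔT' = 0.831/(1−0.553) = 1.8591 K.
Change = 1.8591 − 2.0438 = -0.18 K.

-0.18 K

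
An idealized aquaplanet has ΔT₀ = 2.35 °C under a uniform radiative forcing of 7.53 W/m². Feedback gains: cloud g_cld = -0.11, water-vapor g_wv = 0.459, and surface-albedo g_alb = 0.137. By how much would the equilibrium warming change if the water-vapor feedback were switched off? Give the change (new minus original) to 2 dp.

Original: g = 0.486, ΔT = 2.35/(1−0.486) = 4.5720 °C.
Without water-vapor: g' = 0.027, ΔT' = 2.35/(1−0.027) = 2.4152 °C.
Change = 2.4152 − 4.5720 = -2.16 °C.

-2.16 °C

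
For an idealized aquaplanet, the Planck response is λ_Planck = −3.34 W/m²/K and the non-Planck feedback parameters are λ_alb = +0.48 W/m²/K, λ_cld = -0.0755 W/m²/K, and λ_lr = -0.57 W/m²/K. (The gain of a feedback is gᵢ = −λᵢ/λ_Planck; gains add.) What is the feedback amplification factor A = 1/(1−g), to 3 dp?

0.953

Convert to gains: g_alb = 0.48/3.34 = 0.1437; g_cld = -0.0755/3.34 = -0.0226; g_lr = -0.57/3.34 = -0.1707.
Total gain g = -0.0496.
A = 1/(1 + 0.0496) = 0.953.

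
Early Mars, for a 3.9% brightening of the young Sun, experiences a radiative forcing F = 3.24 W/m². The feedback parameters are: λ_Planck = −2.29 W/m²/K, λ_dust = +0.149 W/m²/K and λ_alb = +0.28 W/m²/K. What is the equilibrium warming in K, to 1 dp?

Net feedback parameter λ = (−2.29) + (+0.149) + (+0.28) = -1.861 W/m²/K.
ΔT = −F/λ = −3.24/(-1.861) = 1.7 K.

1.7 K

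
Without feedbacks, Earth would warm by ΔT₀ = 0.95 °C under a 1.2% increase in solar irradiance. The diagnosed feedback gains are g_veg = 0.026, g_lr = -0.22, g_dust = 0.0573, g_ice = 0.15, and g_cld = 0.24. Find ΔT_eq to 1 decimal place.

1.3 °C

Total gain g = 0.026 − 0.22 + 0.0573 + 0.15 + 0.24 = 0.2533.
Amplification A = 1/(1 − 0.2533) = 1.339.
ΔT = 0.95 × 1.339 = 1.3 °C.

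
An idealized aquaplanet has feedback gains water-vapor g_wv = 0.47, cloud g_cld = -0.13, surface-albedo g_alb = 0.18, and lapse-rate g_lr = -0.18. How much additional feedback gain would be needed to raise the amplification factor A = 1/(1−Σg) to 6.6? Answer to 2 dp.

0.51

Current total gain = 0.34.
Target gain for A = 6.6: g* = 1 − 1/6.6 = 0.8485.
Additional gain needed = 0.8485 − 0.34 = 0.51.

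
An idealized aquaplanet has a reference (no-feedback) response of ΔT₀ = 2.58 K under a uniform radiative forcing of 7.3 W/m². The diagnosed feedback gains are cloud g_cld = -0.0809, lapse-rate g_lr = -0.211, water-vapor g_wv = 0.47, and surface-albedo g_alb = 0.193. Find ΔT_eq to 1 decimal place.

4.1 K

Total gain g = -0.0809 − 0.211 + 0.47 + 0.193 = 0.3711.
Amplification A = 1/(1 − 0.3711) = 1.59.
ΔT = 2.58 × 1.59 = 4.1 K.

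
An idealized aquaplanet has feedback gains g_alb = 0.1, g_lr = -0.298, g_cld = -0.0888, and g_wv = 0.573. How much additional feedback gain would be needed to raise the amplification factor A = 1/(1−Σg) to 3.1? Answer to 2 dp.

Current total gain = 0.2862.
Target gain for A = 3.1: g* = 1 − 1/3.1 = 0.6774.
Additional gain needed = 0.6774 − 0.2862 = 0.39.

0.39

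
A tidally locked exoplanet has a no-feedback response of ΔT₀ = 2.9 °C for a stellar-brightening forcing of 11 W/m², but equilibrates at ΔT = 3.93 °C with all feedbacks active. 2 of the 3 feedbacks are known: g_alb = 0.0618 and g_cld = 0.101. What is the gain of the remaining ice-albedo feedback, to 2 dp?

Amplification A = ΔT/ΔT₀ = 3.93/2.9 = 1.355.
Total gain g = 1 − 1/A = 1 − 1/1.355 = 0.262.
Known gains sum to 0.0618 + 0.101 = 0.1628.
g_ice = 0.262 − 0.1628 = 0.10.

0.10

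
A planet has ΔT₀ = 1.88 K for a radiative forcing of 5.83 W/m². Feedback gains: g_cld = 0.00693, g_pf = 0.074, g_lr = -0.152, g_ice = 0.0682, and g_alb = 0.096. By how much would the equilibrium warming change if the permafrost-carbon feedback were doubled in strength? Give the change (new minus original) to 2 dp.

Original: g = 0.09313, ΔT = 1.88/(1−0.09313) = 2.0731 K.
With doubled permafrost-carbon: g' = 0.16713, ΔT' = 1.88/(1−0.16713) = 2.2573 K.
Change = 2.2573 − 2.0731 = 0.18 K.

0.18 K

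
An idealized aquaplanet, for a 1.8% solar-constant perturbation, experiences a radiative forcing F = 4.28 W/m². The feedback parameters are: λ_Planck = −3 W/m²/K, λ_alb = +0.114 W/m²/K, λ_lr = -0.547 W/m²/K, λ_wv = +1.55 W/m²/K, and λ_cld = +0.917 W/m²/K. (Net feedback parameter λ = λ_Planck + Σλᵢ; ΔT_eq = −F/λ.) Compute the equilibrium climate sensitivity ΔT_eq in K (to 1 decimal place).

4.4 K

Net feedback parameter λ = (−3) + (+0.114) + (-0.547) + (+1.55) + (+0.917) = -0.966 W/m²/K.
ΔT = −F/λ = −4.28/(-0.966) = 4.4 K.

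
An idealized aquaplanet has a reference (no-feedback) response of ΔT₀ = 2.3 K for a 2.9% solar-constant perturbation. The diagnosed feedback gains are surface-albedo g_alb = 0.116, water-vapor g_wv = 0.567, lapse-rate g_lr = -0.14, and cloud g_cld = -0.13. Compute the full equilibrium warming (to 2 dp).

Total gain g = 0.116 + 0.567 − 0.14 − 0.13 = 0.413.
Amplification A = 1/(1 − 0.413) = 1.704.
ΔT = 2.3 × 1.704 = 3.92 K.

3.92 K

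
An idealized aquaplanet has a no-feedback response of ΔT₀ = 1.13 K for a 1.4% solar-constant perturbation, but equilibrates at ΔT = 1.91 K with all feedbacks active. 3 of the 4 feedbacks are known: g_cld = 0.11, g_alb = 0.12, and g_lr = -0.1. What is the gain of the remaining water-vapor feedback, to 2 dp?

0.28

Amplification A = ΔT/ΔT₀ = 1.91/1.13 = 1.69.
Total gain g = 1 − 1/A = 1 − 1/1.69 = 0.4083.
Known gains sum to 0.11 + 0.12 − 0.1 = 0.13.
g_wv = 0.4083 − 0.13 = 0.28.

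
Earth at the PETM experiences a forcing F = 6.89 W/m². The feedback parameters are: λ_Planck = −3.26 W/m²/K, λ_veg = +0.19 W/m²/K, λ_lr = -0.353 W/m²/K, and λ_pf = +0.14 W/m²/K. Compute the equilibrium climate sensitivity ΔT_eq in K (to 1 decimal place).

2.1 K

Net feedback parameter λ = (−3.26) + (+0.19) + (-0.353) + (+0.14) = -3.283 W/m²/K.
ΔT = −F/λ = −6.89/(-3.283) = 2.1 K.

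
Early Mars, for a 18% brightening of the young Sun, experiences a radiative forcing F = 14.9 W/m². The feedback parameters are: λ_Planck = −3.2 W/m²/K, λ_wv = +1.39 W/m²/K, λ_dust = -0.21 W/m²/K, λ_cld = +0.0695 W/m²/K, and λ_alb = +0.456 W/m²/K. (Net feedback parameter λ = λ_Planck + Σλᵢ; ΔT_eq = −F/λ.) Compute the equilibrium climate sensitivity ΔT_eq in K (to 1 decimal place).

Net feedback parameter λ = (−3.2) + (+1.39) + (-0.21) + (+0.0695) + (+0.456) = -1.4945 W/m²/K.
ΔT = −F/λ = −14.9/(-1.4945) = 10.0 K.

10.0 K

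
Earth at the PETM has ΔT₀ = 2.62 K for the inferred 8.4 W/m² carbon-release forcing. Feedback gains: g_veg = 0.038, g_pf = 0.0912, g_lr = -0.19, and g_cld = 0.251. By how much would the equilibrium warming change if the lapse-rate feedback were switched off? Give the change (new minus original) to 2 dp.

Original: g = 0.1902, ΔT = 2.62/(1−0.1902) = 3.2354 K.
Without lapse-rate: g' = 0.3802, ΔT' = 2.62/(1−0.3802) = 4.2272 K.
Change = 4.2272 − 3.2354 = 0.99 K.

0.99 K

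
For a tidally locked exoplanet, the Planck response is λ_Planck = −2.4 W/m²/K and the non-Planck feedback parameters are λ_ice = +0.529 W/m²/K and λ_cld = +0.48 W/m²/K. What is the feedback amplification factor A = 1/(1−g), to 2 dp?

1.73

Convert to gains: g_ice = 0.529/2.4 = 0.2204; g_cld = 0.48/2.4 = 0.2.
Total gain g = 0.4204.
A = 1/(1 − 0.4204) = 1.73.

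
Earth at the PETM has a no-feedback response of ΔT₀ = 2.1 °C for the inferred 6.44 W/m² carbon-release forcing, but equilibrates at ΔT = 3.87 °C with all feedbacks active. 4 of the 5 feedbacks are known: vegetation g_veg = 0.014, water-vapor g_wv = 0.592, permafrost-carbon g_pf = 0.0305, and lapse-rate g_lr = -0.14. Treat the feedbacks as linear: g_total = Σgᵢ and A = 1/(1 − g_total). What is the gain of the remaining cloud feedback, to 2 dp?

Amplification A = ΔT/ΔT₀ = 3.87/2.1 = 1.843.
Total gain g = 1 − 1/A = 1 − 1/1.843 = 0.4574.
Known gains sum to 0.014 + 0.592 + 0.0305 − 0.14 = 0.4965.
g_cld = 0.4574 − 0.4965 = -0.04.

-0.04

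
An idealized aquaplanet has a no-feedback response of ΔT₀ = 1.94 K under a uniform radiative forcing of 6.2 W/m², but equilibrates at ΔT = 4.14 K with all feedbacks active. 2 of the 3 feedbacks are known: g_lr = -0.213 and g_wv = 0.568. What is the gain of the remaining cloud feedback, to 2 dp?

Amplification A = ΔT/ΔT₀ = 4.14/1.94 = 2.134.
Total gain g = 1 − 1/A = 1 − 1/2.134 = 0.5314.
Known gains sum to -0.213 + 0.568 = 0.355.
g_cld = 0.5314 − 0.355 = 0.18.

0.18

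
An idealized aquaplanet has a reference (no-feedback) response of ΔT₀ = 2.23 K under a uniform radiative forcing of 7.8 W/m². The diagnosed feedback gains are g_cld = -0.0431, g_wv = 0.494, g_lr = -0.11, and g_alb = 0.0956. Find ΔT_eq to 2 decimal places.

Total gain g = -0.0431 + 0.494 − 0.11 + 0.0956 = 0.4365.
Amplification A = 1/(1 − 0.4365) = 1.775.
ΔT = 2.23 × 1.775 = 3.96 K.

3.96 K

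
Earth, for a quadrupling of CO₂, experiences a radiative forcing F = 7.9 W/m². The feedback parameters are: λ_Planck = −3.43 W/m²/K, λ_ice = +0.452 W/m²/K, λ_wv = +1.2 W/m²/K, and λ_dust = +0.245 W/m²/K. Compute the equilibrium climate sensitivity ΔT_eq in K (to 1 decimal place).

5.2 K

Net feedback parameter λ = (−3.43) + (+0.452) + (+1.2) + (+0.245) = -1.533 W/m²/K.
ΔT = −F/λ = −7.9/(-1.533) = 5.2 K.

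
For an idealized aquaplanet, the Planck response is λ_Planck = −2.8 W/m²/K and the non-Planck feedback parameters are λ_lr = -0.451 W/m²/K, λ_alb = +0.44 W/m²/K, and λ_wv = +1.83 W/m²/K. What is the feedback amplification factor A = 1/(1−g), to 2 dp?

2.85

Convert to gains: g_lr = -0.451/2.8 = -0.1611; g_alb = 0.44/2.8 = 0.1571; g_wv = 1.83/2.8 = 0.6536.
Total gain g = 0.6496.
A = 1/(1 − 0.6496) = 2.85.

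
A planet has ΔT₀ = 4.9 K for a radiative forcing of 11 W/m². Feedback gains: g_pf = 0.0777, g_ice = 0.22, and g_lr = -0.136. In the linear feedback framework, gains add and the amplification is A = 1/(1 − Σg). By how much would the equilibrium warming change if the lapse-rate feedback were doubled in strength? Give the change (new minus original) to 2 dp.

Original: g = 0.1617, ΔT = 4.9/(1−0.1617) = 5.8452 K.
With doubled lapse-rate: g' = 0.0257, ΔT' = 4.9/(1−0.0257) = 5.0293 K.
Change = 5.0293 − 5.8452 = -0.82 K.

-0.82 K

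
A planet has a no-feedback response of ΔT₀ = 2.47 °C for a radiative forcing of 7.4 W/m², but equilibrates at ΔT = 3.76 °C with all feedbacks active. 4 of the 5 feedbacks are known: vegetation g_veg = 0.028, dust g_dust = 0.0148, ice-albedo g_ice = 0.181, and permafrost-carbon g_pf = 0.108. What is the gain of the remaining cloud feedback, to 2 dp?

Amplification A = ΔT/ΔT₀ = 3.76/2.47 = 1.522.
Total gain g = 1 − 1/A = 1 − 1/1.522 = 0.343.
Known gains sum to 0.028 + 0.0148 + 0.181 + 0.108 = 0.3318.
g_cld = 0.343 − 0.3318 = 0.01.

0.01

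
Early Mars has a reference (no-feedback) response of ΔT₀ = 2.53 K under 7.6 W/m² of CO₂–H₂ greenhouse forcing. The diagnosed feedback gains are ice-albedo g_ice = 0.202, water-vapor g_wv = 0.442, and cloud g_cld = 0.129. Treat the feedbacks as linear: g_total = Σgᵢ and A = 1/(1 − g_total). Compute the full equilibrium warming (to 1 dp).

Total gain g = 0.202 + 0.442 + 0.129 = 0.773.
Amplification A = 1/(1 − 0.773) = 4.405.
ΔT = 2.53 × 4.405 = 11.1 K.

11.1 K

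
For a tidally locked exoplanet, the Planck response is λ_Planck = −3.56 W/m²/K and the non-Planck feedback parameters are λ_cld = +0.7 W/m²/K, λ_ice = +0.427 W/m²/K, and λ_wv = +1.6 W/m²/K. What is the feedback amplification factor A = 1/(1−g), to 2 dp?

Convert to gains: g_cld = 0.7/3.56 = 0.1966; g_ice = 0.427/3.56 = 0.1199; g_wv = 1.6/3.56 = 0.4494.
Total gain g = 0.7659.
A = 1/(1 − 0.7659) = 4.27.

4.27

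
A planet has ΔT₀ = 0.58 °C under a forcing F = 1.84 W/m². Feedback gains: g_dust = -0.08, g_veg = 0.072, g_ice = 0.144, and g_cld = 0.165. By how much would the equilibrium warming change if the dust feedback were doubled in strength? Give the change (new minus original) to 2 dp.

Original: g = 0.301, ΔT = 0.58/(1−0.301) = 0.8298 °C.
With doubled dust: g' = 0.221, ΔT' = 0.58/(1−0.221) = 0.7445 °C.
Change = 0.7445 − 0.8298 = -0.09 °C.

-0.09 °C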